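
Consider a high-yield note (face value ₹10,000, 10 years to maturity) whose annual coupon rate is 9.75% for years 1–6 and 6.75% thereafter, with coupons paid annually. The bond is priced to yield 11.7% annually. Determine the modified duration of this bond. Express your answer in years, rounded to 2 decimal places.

Periodic yield y = 0.117. First find Macaulay duration:
  t   CF        PV=CF/(1+0.117)^t    t·PV
  1       975.00       872.8738       872.8738
  2       975.00       781.4447     1,562.8895
  3       975.00       699.5924     2,098.7773
  4       975.00       626.3137     2,505.2549
  5       975.00       560.7106     2,803.5529
  6       975.00       501.9790     3,011.8742
  7       675.00       311.1226     2,177.8582
  8       675.00       278.5341     2,228.2729
  9       675.00       249.3591     2,244.2319
  10   10,675.00     3,530.4995    35,304.9949
  Σ                  8,412.4295    54,810.5803
P = 8,412.4295; Macaulay duration = 54,810.5803 / 8,412.4295 = 6.51543 years.
Modified duration = D_Mac / (1 + y) = 6.51543 / 1.117 = 5.83297 years.

5.83 years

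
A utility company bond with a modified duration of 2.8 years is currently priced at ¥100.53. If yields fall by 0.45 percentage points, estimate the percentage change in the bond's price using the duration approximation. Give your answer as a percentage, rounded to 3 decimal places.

Duration approximation: ΔP/P ≈ -D_mod · Δy = -2.8 × (-0.0045) = +0.012600.
As a percentage: +1.2600%.

+1.260%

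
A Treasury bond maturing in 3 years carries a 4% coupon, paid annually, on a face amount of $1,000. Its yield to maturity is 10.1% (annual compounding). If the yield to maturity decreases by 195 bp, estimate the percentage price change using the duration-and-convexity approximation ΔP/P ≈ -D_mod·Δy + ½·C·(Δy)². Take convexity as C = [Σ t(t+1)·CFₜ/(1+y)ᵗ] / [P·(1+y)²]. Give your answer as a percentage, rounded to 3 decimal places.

+5.271%

With y = 0.101:
  t   CF        PV=CF/(1+0.101)^t    t·PV        t(t+1)·PV
  1        40.00        36.3306        36.3306          72.6612
  2        40.00        32.9978        65.9957         197.9870
  3     1,040.00       779.2403     2,337.7208       9,350.8831
  Σ                    848.5687     2,440.0470       9,621.5313
P = 848.5687; D_Mac = 2.87549 yrs; D_mod = 2.61170 yrs; C = 9.35368.
Duration effect: -2.61170 × (-0.0195) = +0.050928
Convexity effect: 0.5 × 9.35368 × (-0.0195)² = +0.0017784
ΔP/P ≈ +0.050928 + 0.0017784 = +0.052707 = +5.2707%.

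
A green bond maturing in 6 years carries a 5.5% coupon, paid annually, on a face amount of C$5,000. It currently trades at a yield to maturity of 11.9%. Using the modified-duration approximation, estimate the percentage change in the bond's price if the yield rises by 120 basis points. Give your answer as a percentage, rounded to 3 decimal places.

-5.501%

Periodic yield y = 0.119. Modified duration first:
  t   CF        PV=CF/(1+0.119)^t    t·PV
  1       275.00       245.7551       245.7551
  2       275.00       219.6203       439.2406
  3       275.00       196.2648       588.7944
  4       275.00       175.3930       701.5721
  5       275.00       156.7409       783.7044
  6     5,275.00     2,686.8409    16,121.0452
  Σ                  3,680.6150    18,880.1119
P = 3,680.6150; D_Mac = 5.12961 yrs; D_mod = 5.12961/(1+0.119) = 4.58410 yrs.
ΔP/P ≈ -D_mod · Δy = -4.58410 × (+0.012) = -0.055009 = -5.5009%.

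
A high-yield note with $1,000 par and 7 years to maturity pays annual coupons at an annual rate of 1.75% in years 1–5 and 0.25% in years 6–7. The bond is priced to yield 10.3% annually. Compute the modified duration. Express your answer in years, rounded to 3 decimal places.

Periodic yield y = 0.103. First find Macaulay duration:
  t   CF        PV=CF/(1+0.103)^t    t·PV
  1        17.50        15.8658        15.8658
  2        17.50        14.3842        28.7685
  3        17.50        13.0410        39.1231
  4        17.50        11.8232        47.2929
  5        17.50        10.7192        53.5958
  6         2.50         1.3883         8.3299
  7     1,002.50       504.7261     3,533.0830
  Σ                    571.9479     3,726.0589
P = 571.9479; Macaulay duration = 3,726.0589 / 571.9479 = 6.51468 years.
Modified duration = D_Mac / (1 + y) = 6.51468 / 1.103 = 5.90633 years.

5.906 years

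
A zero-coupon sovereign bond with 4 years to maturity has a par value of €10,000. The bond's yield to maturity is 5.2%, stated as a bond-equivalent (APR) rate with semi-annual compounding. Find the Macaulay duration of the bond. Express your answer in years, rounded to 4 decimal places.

4.0000 years

A zero-coupon bond has a single cash flow at maturity, so its Macaulay duration equals its maturity: 4 years.
(Equivalently: 8 semi-annual periods ÷ 2 = 4 years.)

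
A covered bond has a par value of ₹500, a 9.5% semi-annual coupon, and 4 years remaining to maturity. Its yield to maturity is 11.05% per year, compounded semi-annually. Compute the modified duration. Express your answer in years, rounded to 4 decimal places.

Periodic yield y = 0.05525. First find Macaulay duration:
  t   CF        PV=CF/(1+0.05525)^t    t·PV
  1        23.75        22.5065        22.5065
  2        23.75        21.3281        42.6563
  3        23.75        20.2115        60.6344
  4        23.75        19.1532        76.6129
  5        23.75        18.1504        90.7521
  6        23.75        17.2001       103.2007
  7        23.75        16.2996       114.0970
  8       523.75       340.6286     2,725.0290
  Σ                    475.4781     3,235.4890
P = 475.4781; Macaulay duration = 3,235.4890 / 475.4781 = 6.80471 half-year periods = 3.40235 years.
Modified duration = D_Mac / (1 + y) = 3.40235 / 1.05525 = 3.22422 years.

3.2242 years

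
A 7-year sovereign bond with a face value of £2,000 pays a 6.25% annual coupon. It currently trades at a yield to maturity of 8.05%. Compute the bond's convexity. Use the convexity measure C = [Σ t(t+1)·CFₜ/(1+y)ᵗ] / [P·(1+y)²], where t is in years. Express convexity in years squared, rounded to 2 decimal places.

37.30

With y = 0.0805:
  t   CF        PV=CF/(1+0.0805)^t    t·PV        t(t+1)·PV
  1       125.00       115.6872       115.6872         231.3744
  2       125.00       107.0682       214.1364         642.4092
  3       125.00        99.0913       297.2740       1,189.0961
  4       125.00        91.7088       366.8351       1,834.1757
  5       125.00        84.8762       424.3812       2,546.2873
  6       125.00        78.5527       471.3165       3,299.2154
  7     2,125.00     1,235.9063     8,651.3439      69,210.7512
  Σ                  1,812.8908    10,540.9743      78,953.3092
P = 1,812.8908.
Convexity = Σ t(t+1)·PV / [P·(1+y)²] = 78,953.3092 / (1,812.8908 × 1.167480) = 37.30346.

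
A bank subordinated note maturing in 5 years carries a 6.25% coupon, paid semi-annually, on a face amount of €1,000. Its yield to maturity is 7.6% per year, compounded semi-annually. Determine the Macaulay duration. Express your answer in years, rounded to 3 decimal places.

Periodic yield y = 0.038. Discount each cash flow and weight by its period:
  t   CF        PV=CF/(1+0.038)^t    t·PV
  1        31.25        30.1060        30.1060
  2        31.25        29.0038        58.0077
  3        31.25        27.9420        83.8261
  4        31.25        26.9191       107.6764
  5        31.25        25.9336       129.6681
  6        31.25        24.9842       149.9054
  7        31.25        24.0696       168.4871
  8        31.25        23.1884       185.5074
  9        31.25        22.3395       201.0557
  10    1,031.25       710.2160     7,102.1596
  Σ                    944.7023     8,216.3993
Price P = Σ PV = 944.7023.
Macaulay duration = Σ(t·PV) / P = 8,216.3993 / 944.7023 = 8.69734 half-year periods.
In years: 8.69734 / 2 = 4.34867 years.

4.349 years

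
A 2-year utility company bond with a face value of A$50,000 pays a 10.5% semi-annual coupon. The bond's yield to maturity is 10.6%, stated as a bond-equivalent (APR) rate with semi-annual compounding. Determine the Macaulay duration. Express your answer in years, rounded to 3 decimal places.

1.855 years

Periodic yield y = 0.053. Discount each cash flow and weight by its period:
  t   CF        PV=CF/(1+0.053)^t    t·PV
  1     2,625.00     2,492.8775     2,492.8775
  2     2,625.00     2,367.4050     4,734.8101
  3     2,625.00     2,248.2479     6,744.7437
  4    52,625.00    42,803.4351   171,213.7405
  Σ                 49,911.9655   185,186.1717
Price P = Σ PV = 49,911.9655.
Macaulay duration = Σ(t·PV) / P = 185,186.1717 / 49,911.9655 = 3.71026 half-year periods.
In years: 3.71026 / 2 = 1.85513 years.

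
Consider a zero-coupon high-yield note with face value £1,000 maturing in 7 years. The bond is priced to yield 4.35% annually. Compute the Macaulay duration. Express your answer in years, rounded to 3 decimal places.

7.000 years

A zero-coupon bond has a single cash flow at maturity, so its Macaulay duration equals its maturity: 7 years.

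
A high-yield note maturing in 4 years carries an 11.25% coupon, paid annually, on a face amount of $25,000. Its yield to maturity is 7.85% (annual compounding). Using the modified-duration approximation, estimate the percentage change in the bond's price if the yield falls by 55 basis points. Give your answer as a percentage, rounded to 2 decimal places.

Periodic yield y = 0.0785. Modified duration first:
  t   CF        PV=CF/(1+0.0785)^t    t·PV
  1     2,812.50     2,607.7886     2,607.7886
  2     2,812.50     2,417.9774     4,835.9547
  3     2,812.50     2,241.9818     6,725.9454
  4    27,812.50    20,556.9855    82,227.9422
  Σ                 27,824.7333    96,397.6309
P = 27,824.7333; D_Mac = 3.46446 yrs; D_mod = 3.46446/(1+0.0785) = 3.21229 yrs.
ΔP/P ≈ -D_mod · Δy = -3.21229 × (-0.0055) = +0.017668 = +1.7668%.

+1.77%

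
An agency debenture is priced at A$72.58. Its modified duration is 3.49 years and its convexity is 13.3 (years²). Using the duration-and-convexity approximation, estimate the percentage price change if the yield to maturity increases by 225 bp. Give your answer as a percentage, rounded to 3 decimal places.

Duration effect: -D_mod·Δy = -3.49 × (+0.0225) = -0.078525
Convexity effect: ½·C·(Δy)² = 0.5 × 13.3 × (0.0225)² = +0.0033665625
ΔP/P ≈ -0.078525 + 0.0033665625 = -0.0751584375
= -7.51584375%.

-7.516%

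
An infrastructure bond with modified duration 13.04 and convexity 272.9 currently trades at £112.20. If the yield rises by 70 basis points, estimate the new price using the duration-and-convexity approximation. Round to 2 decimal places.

£102.71

Duration effect: -D_mod·Δy = -13.04 × (+0.007) = -0.091280
Convexity effect: ½·C·(Δy)² = 0.5 × 272.9 × (0.007)² = +0.00668605
ΔP/P ≈ -0.091280 + 0.00668605 = -0.08459395
New price ≈ 112.20 × (1 - 0.08459395) = 102.70855881.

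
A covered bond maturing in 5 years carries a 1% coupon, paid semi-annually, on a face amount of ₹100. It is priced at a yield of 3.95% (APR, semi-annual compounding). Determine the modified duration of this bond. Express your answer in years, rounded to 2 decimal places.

Periodic yield y = 0.01975. First find Macaulay duration:
  t   CF        PV=CF/(1+0.01975)^t    t·PV
  1         0.50         0.4903         0.4903
  2         0.50         0.4808         0.9616
  3         0.50         0.4715         1.4145
  4         0.50         0.4624         1.8495
  5         0.50         0.4534         2.2671
  6         0.50         0.4446         2.6678
  7         0.50         0.4360         3.0522
  8         0.50         0.4276         3.4207
  9         0.50         0.4193         3.7737
  10      100.50        82.6473       826.4735
  Σ                     86.7333       846.3710
P = 86.7333; Macaulay duration = 846.3710 / 86.7333 = 9.75831 half-year periods = 4.87916 years.
Modified duration = D_Mac / (1 + y) = 4.87916 / 1.01975 = 4.78466 years.

4.78 years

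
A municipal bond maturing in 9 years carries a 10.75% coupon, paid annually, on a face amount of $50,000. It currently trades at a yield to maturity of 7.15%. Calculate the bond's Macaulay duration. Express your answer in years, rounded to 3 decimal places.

6.484 years

Periodic yield y = 0.0715. Discount each cash flow and weight by its year:
  t   CF        PV=CF/(1+0.0715)^t    t·PV
  1     5,375.00     5,016.3322     5,016.3322
  2     5,375.00     4,681.5980     9,363.1960
  3     5,375.00     4,369.2002    13,107.6005
  4     5,375.00     4,077.6483    16,310.5933
  5     5,375.00     3,805.5514    19,027.7570
  6     5,375.00     3,551.6112    21,309.6672
  7     5,375.00     3,314.6161    23,202.3130
  8     5,375.00     3,093.4355    24,747.4840
  9    55,375.00    29,742.9582   267,686.6238
  Σ                 61,652.9512   399,771.5670
Price P = Σ PV = 61,652.9512.
Macaulay duration = Σ(t·PV) / P = 399,771.5670 / 61,652.9512 = 6.48422 years.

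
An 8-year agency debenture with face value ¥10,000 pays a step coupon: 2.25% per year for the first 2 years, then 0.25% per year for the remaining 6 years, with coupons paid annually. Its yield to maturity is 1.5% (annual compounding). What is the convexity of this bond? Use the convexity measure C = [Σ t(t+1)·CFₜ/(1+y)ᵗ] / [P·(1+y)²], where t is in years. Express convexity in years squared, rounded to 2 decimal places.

66.33

With y = 0.015:
  t   CF        PV=CF/(1+0.015)^t    t·PV        t(t+1)·PV
  1       225.00       221.6749       221.6749         443.3498
  2       225.00       218.3989       436.7978       1,310.3934
  3        25.00        23.9079        71.7238         286.8951
  4        25.00        23.5546        94.2184         471.0921
  5        25.00        23.2065       116.0325         696.1952
  6        25.00        22.8636       137.1813         960.2693
  7        25.00        22.5257       157.6797       1,261.4375
  8    10,025.00     8,899.3040    71,194.4321     640,749.8892
  Σ                  9,455.4360    72,429.7405     646,179.5215
P = 9,455.4360.
Convexity = Σ t(t+1)·PV / [P·(1+y)²] = 646,179.5215 / (9,455.4360 × 1.030225) = 66.33451.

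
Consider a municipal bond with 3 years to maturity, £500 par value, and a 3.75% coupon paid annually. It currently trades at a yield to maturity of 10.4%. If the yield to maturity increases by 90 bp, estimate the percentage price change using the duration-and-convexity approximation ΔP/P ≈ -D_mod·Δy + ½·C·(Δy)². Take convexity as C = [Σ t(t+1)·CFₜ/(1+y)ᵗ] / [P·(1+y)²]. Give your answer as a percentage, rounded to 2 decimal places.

With y = 0.104:
  t   CF        PV=CF/(1+0.104)^t    t·PV        t(t+1)·PV
  1        18.75        16.9837        16.9837          33.9674
  2        18.75        15.3838        30.7676          92.3027
  3       518.75       385.5235     1,156.5706       4,626.2824
  Σ                    417.8910     1,204.3218       4,752.5524
P = 417.8910; D_Mac = 2.88190 yrs; D_mod = 2.61042 yrs; C = 9.33095.
Duration effect: -2.61042 × (+0.009) = -0.023494
Convexity effect: 0.5 × 9.33095 × (0.009)² = +0.0003779
ΔP/P ≈ -0.023494 + 0.0003779 = -0.023116 = -2.3116%.

-2.31%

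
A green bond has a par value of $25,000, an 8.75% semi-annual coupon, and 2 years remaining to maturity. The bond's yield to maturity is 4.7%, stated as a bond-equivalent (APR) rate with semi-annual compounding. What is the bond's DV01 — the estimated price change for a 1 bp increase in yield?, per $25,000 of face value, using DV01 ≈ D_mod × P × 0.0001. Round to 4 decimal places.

Periodic yield y = 0.0235.
  t   CF        PV=CF/(1+0.0235)^t    t·PV
  1     1,093.75     1,068.6370     1,068.6370
  2     1,093.75     1,044.1007     2,088.2013
  3     1,093.75     1,020.1277     3,060.3830
  4    26,093.75    23,778.5358    95,114.1433
  Σ                 26,911.4012   101,331.3646
P = 26,911.4012; D_Mac = 3.76537 half-year periods = 1.88268 yrs; D_mod = 1.83946 yrs.
DV01 ≈ 1.83946 × 26,911.4012 × 0.0001 = 4.950238.

$4.9502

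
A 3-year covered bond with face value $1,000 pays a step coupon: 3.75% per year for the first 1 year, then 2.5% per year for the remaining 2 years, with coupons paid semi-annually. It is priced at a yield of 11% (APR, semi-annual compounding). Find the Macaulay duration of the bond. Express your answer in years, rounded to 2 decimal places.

Periodic yield y = 0.055. Discount each cash flow and weight by its period:
  t   CF        PV=CF/(1+0.055)^t    t·PV
  1        18.75        17.7725        17.7725
  2        18.75        16.8460        33.6920
  3        12.50        10.6452        31.9355
  4        12.50        10.0902        40.3608
  5        12.50         9.5642        47.8209
  6     1,012.50       734.3114     4,405.8684
  Σ                    799.2295     4,577.4502
Price P = Σ PV = 799.2295.
Macaulay duration = Σ(t·PV) / P = 4,577.4502 / 799.2295 = 5.72733 half-year periods.
In years: 5.72733 / 2 = 2.86366 years.

2.86 years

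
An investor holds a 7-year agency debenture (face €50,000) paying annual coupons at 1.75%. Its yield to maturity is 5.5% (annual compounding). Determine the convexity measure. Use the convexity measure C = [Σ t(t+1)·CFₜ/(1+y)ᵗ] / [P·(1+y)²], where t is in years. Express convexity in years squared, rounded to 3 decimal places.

With y = 0.055:
  t   CF        PV=CF/(1+0.055)^t    t·PV        t(t+1)·PV
  1       875.00       829.3839       829.3839       1,658.7678
  2       875.00       786.1459     1,572.2917       4,716.8752
  3       875.00       745.1620     2,235.4859       8,941.9435
  4       875.00       706.3147     2,825.2586      14,126.2930
  5       875.00       669.4926     3,347.4628      20,084.7768
  6       875.00       634.5901     3,807.5406      26,652.7844
  7    50,875.00    34,973.3476   244,813.4334   1,958,507.4676
  Σ                 39,344.4367   259,430.8570   2,034,688.9082
P = 39,344.4367.
Convexity = Σ t(t+1)·PV / [P·(1+y)²] = 2,034,688.9082 / (39,344.4367 × 1.113025) = 46.46327.

46.463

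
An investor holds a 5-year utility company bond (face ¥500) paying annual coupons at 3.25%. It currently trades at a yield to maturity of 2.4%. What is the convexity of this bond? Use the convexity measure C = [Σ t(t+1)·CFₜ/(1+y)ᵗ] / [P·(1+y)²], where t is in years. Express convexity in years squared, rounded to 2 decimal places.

With y = 0.024:
  t   CF        PV=CF/(1+0.024)^t    t·PV        t(t+1)·PV
  1        16.25        15.8691        15.8691          31.7383
  2        16.25        15.4972        30.9944          92.9832
  3        16.25        15.1340        45.4020         181.6079
  4        16.25        14.7793        59.1172         295.5858
  5       516.25       458.5221     2,292.6105      13,755.6633
  Σ                    519.8017     2,443.9932      14,357.5785
P = 519.8017.
Convexity = Σ t(t+1)·PV / [P·(1+y)²] = 14,357.5785 / (519.8017 × 1.048576) = 26.34169.

26.34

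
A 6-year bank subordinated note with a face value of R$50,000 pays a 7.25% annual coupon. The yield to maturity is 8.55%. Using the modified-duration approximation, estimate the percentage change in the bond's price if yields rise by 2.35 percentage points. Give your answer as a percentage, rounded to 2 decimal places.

-10.91%

Periodic yield y = 0.0855. Modified duration first:
  t   CF        PV=CF/(1+0.0855)^t    t·PV
  1     3,625.00     3,339.4749     3,339.4749
  2     3,625.00     3,076.4393     6,152.8787
  3     3,625.00     2,834.1219     8,502.3657
  4     3,625.00     2,610.8908    10,443.5630
  5     3,625.00     2,405.2425    12,026.2126
  6    53,625.00    32,778.4444   196,670.6662
  Σ                 47,044.6138   237,135.1610
P = 47,044.6138; D_Mac = 5.04064 yrs; D_mod = 5.04064/(1+0.0855) = 4.64362 yrs.
ΔP/P ≈ -D_mod · Δy = -4.64362 × (+0.0235) = -0.109125 = -10.9125%.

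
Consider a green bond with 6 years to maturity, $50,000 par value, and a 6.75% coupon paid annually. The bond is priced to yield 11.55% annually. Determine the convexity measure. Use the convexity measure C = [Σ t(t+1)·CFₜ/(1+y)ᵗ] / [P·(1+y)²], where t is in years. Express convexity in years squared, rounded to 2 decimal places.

With y = 0.1155:
  t   CF        PV=CF/(1+0.1155)^t    t·PV        t(t+1)·PV
  1     3,375.00     3,025.5491     3,025.5491       6,051.0982
  2     3,375.00     2,712.2807     5,424.5613      16,273.6840
  3     3,375.00     2,431.4484     7,294.3451      29,177.3805
  4     3,375.00     2,179.6937     8,718.7750      43,593.8750
  5     3,375.00     1,954.0061     9,770.0303      58,620.1815
  6    53,375.00    27,702.5942   166,215.5652   1,163,508.9564
  Σ                 40,005.5721   200,448.8260   1,317,225.1755
P = 40,005.5721.
Convexity = Σ t(t+1)·PV / [P·(1+y)²] = 1,317,225.1755 / (40,005.5721 × 1.244340) = 26.46064.

26.46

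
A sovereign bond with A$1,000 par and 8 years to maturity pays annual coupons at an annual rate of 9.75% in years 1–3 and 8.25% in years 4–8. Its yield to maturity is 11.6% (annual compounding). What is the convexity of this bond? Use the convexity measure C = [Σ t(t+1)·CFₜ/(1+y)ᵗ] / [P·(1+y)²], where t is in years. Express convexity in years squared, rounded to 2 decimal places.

37.31

With y = 0.116:
  t   CF        PV=CF/(1+0.116)^t    t·PV        t(t+1)·PV
  1        97.50        87.3656        87.3656         174.7312
  2        97.50        78.2846       156.5692         469.7075
  3        97.50        70.1475       210.4424         841.7697
  4        82.50        53.1860       212.7439       1,063.7196
  5        82.50        47.6577       238.2884       1,429.7307
  6        82.50        42.7040       256.2241       1,793.5689
  7        82.50        38.2653       267.8568       2,142.8542
  8     1,082.50       449.8983     3,599.1864      32,392.6773
  Σ                    867.5089     5,028.6768      40,308.7590
P = 867.5089.
Convexity = Σ t(t+1)·PV / [P·(1+y)²] = 40,308.7590 / (867.5089 × 1.245456) = 37.30758.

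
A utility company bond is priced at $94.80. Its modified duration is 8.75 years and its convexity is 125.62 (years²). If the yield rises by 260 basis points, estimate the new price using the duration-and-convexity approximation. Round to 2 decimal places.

Duration effect: -D_mod·Δy = -8.75 × (+0.026) = -0.227500
Convexity effect: ½·C·(Δy)² = 0.5 × 125.62 × (0.026)² = +0.04245956
ΔP/P ≈ -0.227500 + 0.04245956 = -0.18504044
New price ≈ 94.80 × (1 - 0.18504044) = 77.258166288.

$77.26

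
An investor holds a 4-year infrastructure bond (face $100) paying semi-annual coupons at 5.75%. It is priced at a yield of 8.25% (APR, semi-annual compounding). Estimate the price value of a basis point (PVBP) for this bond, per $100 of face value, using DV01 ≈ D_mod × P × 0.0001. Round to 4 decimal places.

$0.0318

Periodic yield y = 0.04125.
  t   CF        PV=CF/(1+0.04125)^t    t·PV
  1        2.875         2.7611         2.7611
  2        2.875         2.6517         5.3034
  3        2.875         2.5467         7.6400
  4        2.875         2.4458         9.7831
  5        2.875         2.3489        11.7445
  6        2.875         2.2558        13.5350
  7        2.875         2.1665        15.1653
  8      102.875        74.4509       595.6069
  Σ                     91.6273       661.5394
P = 91.6273; D_Mac = 7.21989 half-year periods = 3.60995 yrs; D_mod = 3.46693 yrs.
DV01 ≈ 3.46693 × 91.6273 × 0.0001 = 0.031767.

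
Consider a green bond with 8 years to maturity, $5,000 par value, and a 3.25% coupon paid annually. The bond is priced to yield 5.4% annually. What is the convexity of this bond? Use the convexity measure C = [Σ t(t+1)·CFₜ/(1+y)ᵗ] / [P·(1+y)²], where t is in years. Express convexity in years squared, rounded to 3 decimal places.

With y = 0.054:
  t   CF        PV=CF/(1+0.054)^t    t·PV        t(t+1)·PV
  1       162.50       154.1746       154.1746         308.3491
  2       162.50       146.2757       292.5514         877.6541
  3       162.50       138.7815       416.3445       1,665.3778
  4       162.50       131.6712       526.6850       2,633.4248
  5       162.50       124.9253       624.6264       3,747.7582
  6       162.50       118.5249       711.1496       4,978.0470
  7       162.50       112.4525       787.1675       6,297.3396
  8     5,162.50     3,389.4964    27,115.9712     244,043.7412
  Σ                  4,316.3021    30,628.6700     264,551.6919
P = 4,316.3021.
Convexity = Σ t(t+1)·PV / [P·(1+y)²] = 264,551.6919 / (4,316.3021 × 1.110916) = 55.17184.

55.172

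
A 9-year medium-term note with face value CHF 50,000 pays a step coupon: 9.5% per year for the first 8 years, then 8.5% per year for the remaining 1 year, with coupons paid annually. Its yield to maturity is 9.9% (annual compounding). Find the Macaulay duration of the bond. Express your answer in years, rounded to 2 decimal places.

Periodic yield y = 0.099. Discount each cash flow and weight by its year:
  t   CF        PV=CF/(1+0.099)^t    t·PV
  1     4,750.00     4,322.1110     4,322.1110
  2     4,750.00     3,932.7671     7,865.5341
  3     4,750.00     3,578.4960    10,735.4879
  4     4,750.00     3,256.1383    13,024.5531
  5     4,750.00     2,962.8192    14,814.0959
  6     4,750.00     2,695.9228    16,175.5369
  7     4,750.00     2,453.0690    17,171.4829
  8     4,750.00     2,232.0919    17,856.7351
  9    54,250.00    23,196.3958   208,767.5623
  Σ                 48,629.8110   310,733.0994
Price P = Σ PV = 48,629.8110.
Macaulay duration = Σ(t·PV) / P = 310,733.0994 / 48,629.8110 = 6.38977 years.

6.39 years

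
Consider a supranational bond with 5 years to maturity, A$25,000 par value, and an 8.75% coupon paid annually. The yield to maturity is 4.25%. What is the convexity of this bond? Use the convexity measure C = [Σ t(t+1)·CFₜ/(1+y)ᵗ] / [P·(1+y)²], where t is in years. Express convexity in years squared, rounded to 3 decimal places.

With y = 0.0425:
  t   CF        PV=CF/(1+0.0425)^t    t·PV        t(t+1)·PV
  1     2,187.50     2,098.3213     2,098.3213       4,196.6427
  2     2,187.50     2,012.7783     4,025.5565      12,076.6696
  3     2,187.50     1,930.7226     5,792.1677      23,168.6707
  4     2,187.50     1,852.0120     7,408.0482      37,040.2409
  5    27,187.50    22,079.4859   110,397.4293     662,384.5755
  Σ                 29,973.3201   129,721.5230     738,866.7994
P = 29,973.3201.
Convexity = Σ t(t+1)·PV / [P·(1+y)²] = 738,866.7994 / (29,973.3201 × 1.086806) = 22.68189.

22.682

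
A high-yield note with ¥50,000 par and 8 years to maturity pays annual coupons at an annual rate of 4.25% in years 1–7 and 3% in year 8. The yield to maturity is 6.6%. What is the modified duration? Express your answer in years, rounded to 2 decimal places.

6.41 years

Periodic yield y = 0.066. First find Macaulay duration:
  t   CF        PV=CF/(1+0.066)^t    t·PV
  1     2,125.00     1,993.4334     1,993.4334
  2     2,125.00     1,870.0126     3,740.0251
  3     2,125.00     1,754.2332     5,262.6995
  4     2,125.00     1,645.6221     6,582.4885
  5     2,125.00     1,543.7356     7,718.6778
  6     2,125.00     1,448.1572     8,688.9432
  7     2,125.00     1,358.4964     9,509.4750
  8    51,500.00    30,885.1412   247,081.1298
  Σ                 42,498.8317   290,576.8723
P = 42,498.8317; Macaulay duration = 290,576.8723 / 42,498.8317 = 6.83729 years.
Modified duration = D_Mac / (1 + y) = 6.83729 / 1.066 = 6.41397 years.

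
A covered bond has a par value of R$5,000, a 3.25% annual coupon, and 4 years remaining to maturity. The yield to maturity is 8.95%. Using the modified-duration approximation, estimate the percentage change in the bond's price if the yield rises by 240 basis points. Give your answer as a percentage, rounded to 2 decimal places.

Periodic yield y = 0.0895. Modified duration first:
  t   CF        PV=CF/(1+0.0895)^t    t·PV
  1       162.50       149.1510       149.1510
  2       162.50       136.8986       273.7971
  3       162.50       125.6527       376.9580
  4     5,162.50     3,663.9634    14,655.8536
  Σ                  4,075.6656    15,455.7597
P = 4,075.6656; D_Mac = 3.79221 yrs; D_mod = 3.79221/(1+0.0895) = 3.48068 yrs.
ΔP/P ≈ -D_mod · Δy = -3.48068 × (+0.024) = -0.083536 = -8.3536%.

-8.35%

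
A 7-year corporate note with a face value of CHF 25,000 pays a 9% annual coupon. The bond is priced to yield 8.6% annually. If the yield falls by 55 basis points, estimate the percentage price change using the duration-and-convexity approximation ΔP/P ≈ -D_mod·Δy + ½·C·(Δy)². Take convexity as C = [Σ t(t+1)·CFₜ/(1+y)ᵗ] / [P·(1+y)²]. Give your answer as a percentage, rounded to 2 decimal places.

With y = 0.086:
  t   CF        PV=CF/(1+0.086)^t    t·PV        t(t+1)·PV
  1     2,250.00     2,071.8232     2,071.8232       4,143.6464
  2     2,250.00     1,907.7562     3,815.5123      11,446.5370
  3     2,250.00     1,756.6816     5,270.0447      21,080.1787
  4     2,250.00     1,617.5705     6,470.2820      32,351.4099
  5     2,250.00     1,489.4756     7,447.3780      44,684.2679
  6     2,250.00     1,371.5245     8,229.1469      57,604.0286
  7    27,250.00    15,295.2905   107,067.0335     856,536.2680
  Σ                 25,510.1220   140,371.2206   1,027,846.3365
P = 25,510.1220; D_Mac = 5.50257 yrs; D_mod = 5.06682 yrs; C = 34.16300.
Duration effect: -5.06682 × (-0.0055) = +0.027868
Convexity effect: 0.5 × 34.16300 × (-0.0055)² = +0.0005167
ΔP/P ≈ +0.027868 + 0.0005167 = +0.028384 = +2.8384%.

+2.84%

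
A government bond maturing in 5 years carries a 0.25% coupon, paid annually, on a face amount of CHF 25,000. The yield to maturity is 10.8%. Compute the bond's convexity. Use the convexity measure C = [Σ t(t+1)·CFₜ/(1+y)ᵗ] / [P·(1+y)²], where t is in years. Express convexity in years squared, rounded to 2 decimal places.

24.22

With y = 0.108:
  t   CF        PV=CF/(1+0.108)^t    t·PV        t(t+1)·PV
  1        62.50        56.4079        56.4079         112.8159
  2        62.50        50.9097       101.8194         305.4582
  3        62.50        45.9474       137.8421         551.3685
  4        62.50        41.4688       165.8750         829.3751
  5    25,062.50    15,008.0956    75,040.4781     450,242.8686
  Σ                 15,202.8294    75,502.4226     452,041.8862
P = 15,202.8294.
Convexity = Σ t(t+1)·PV / [P·(1+y)²] = 452,041.8862 / (15,202.8294 × 1.227664) = 24.22003.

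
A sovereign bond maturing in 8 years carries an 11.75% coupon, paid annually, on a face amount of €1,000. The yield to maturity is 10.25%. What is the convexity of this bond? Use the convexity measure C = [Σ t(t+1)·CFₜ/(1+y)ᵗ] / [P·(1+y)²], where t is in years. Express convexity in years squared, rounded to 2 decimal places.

36.99

With y = 0.1025:
  t   CF        PV=CF/(1+0.1025)^t    t·PV        t(t+1)·PV
  1       117.50       106.5760       106.5760         213.1519
  2       117.50        96.6675       193.3351         580.0052
  3       117.50        87.6803       263.0409       1,052.1637
  4       117.50        79.5286       318.1145       1,590.5725
  5       117.50        72.1348       360.6740       2,164.0442
  6       117.50        65.4284       392.5704       2,747.9927
  7       117.50        59.3455       415.4184       3,323.3471
  8     1,117.50       511.9396     4,095.5170      36,859.6531
  Σ                  1,079.3008     6,145.2463      48,530.9304
P = 1,079.3008.
Convexity = Σ t(t+1)·PV / [P·(1+y)²] = 48,530.9304 / (1,079.3008 × 1.215506) = 36.99295.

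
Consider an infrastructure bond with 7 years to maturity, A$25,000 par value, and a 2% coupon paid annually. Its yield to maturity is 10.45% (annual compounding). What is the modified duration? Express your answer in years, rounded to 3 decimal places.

Periodic yield y = 0.1045. First find Macaulay duration:
  t   CF        PV=CF/(1+0.1045)^t    t·PV
  1       500.00       452.6935       452.6935
  2       500.00       409.8629       819.7257
  3       500.00       371.0845     1,113.2536
  4       500.00       335.9751     1,343.9005
  5       500.00       304.1875     1,520.9376
  6       500.00       275.4074     1,652.4447
  7    25,500.00    12,716.8673    89,018.0710
  Σ                 14,866.0783    95,921.0267
P = 14,866.0783; Macaulay duration = 95,921.0267 / 14,866.0783 = 6.45234 years.
Modified duration = D_Mac / (1 + y) = 6.45234 / 1.1045 = 5.84187 years.

5.842 years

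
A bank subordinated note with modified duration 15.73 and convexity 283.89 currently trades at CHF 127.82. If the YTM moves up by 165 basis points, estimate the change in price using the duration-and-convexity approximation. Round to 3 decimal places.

Duration effect: -D_mod·Δy = -15.73 × (+0.0165) = -0.259545
Convexity effect: ½·C·(Δy)² = 0.5 × 283.89 × (0.0165)² = +0.03864452625
ΔP/P ≈ -0.259545 + 0.03864452625 = -0.22090047375
ΔP ≈ 127.82 × (-0.22090047375) = -28.235498554725.

-CHF 28.235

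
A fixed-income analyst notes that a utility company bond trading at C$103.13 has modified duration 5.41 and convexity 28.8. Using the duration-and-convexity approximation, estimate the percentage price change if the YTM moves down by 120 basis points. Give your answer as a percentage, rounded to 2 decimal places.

+6.70%

Duration effect: -D_mod·Δy = -5.41 × (-0.012) = +0.064920
Convexity effect: ½·C·(Δy)² = 0.5 × 28.8 × (-0.012)² = +0.0020736
ΔP/P ≈ +0.064920 + 0.0020736 = +0.0669936
= +6.69936%.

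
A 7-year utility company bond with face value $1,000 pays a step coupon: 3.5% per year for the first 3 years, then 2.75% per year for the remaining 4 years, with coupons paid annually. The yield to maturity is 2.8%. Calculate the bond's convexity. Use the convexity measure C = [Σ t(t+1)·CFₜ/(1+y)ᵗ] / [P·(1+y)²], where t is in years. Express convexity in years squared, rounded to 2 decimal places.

46.72

With y = 0.028:
  t   CF        PV=CF/(1+0.028)^t    t·PV        t(t+1)·PV
  1        35.00        34.0467        34.0467          68.0934
  2        35.00        33.1194        66.2387         198.7161
  3        35.00        32.2173        96.6518         386.6072
  4        27.50        24.6241        98.4964         492.4819
  5        27.50        23.9534       119.7670         718.6019
  6        27.50        23.3010       139.8058         978.6408
  7     1,027.50       846.8959     5,928.2713      47,426.1701
  Σ                  1,018.1577     6,483.2776      50,269.3114
P = 1,018.1577.
Convexity = Σ t(t+1)·PV / [P·(1+y)²] = 50,269.3114 / (1,018.1577 × 1.056784) = 46.71987.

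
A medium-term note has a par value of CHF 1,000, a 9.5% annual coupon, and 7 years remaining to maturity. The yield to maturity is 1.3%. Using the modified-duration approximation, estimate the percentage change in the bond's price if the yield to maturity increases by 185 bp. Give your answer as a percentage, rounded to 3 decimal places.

Periodic yield y = 0.013. Modified duration first:
  t   CF        PV=CF/(1+0.013)^t    t·PV
  1        95.00        93.7808        93.7808
  2        95.00        92.5773       185.1547
  3        95.00        91.3893       274.1678
  4        95.00        90.2165       360.8659
  5        95.00        89.0587       445.2935
  6        95.00        87.9158       527.4948
  7     1,095.00     1,000.3408     7,002.3859
  Σ                  1,545.2793     8,889.1435
P = 1,545.2793; D_Mac = 5.75245 yrs; D_mod = 5.75245/(1+0.013) = 5.67863 yrs.
ΔP/P ≈ -D_mod · Δy = -5.67863 × (+0.0185) = -0.105055 = -10.5055%.

-10.505%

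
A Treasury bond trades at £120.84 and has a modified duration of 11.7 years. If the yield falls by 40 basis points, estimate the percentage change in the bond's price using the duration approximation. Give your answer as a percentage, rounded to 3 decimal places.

+4.680%

Duration approximation: ΔP/P ≈ -D_mod · Δy = -11.7 × (-0.004) = +0.046800.
As a percentage: +4.6800%.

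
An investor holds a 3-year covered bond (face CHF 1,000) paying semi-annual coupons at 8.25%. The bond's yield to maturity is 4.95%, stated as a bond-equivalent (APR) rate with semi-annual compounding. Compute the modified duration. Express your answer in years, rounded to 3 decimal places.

2.666 years

Periodic yield y = 0.02475. First find Macaulay duration:
  t   CF        PV=CF/(1+0.02475)^t    t·PV
  1        41.25        40.2537        40.2537
  2        41.25        39.2815        78.5630
  3        41.25        38.3328       114.9983
  4        41.25        37.4069       149.6278
  5        41.25        36.5035       182.5174
  6     1,041.25       899.1817     5,395.0901
  Σ                  1,090.9601     5,961.0503
P = 1,090.9601; Macaulay duration = 5,961.0503 / 1,090.9601 = 5.46404 half-year periods = 2.73202 years.
Modified duration = D_Mac / (1 + y) = 2.73202 / 1.02475 = 2.66604 years.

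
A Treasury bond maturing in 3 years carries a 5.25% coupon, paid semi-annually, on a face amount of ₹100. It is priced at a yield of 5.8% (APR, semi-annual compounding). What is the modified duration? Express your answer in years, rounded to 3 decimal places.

2.734 years

Periodic yield y = 0.029. First find Macaulay duration:
  t   CF        PV=CF/(1+0.029)^t    t·PV
  1        2.625         2.5510         2.5510
  2        2.625         2.4791         4.9583
  3        2.625         2.4093         7.2278
  4        2.625         2.3414         9.3654
  5        2.625         2.2754        11.3769
  6      102.625        86.4492       518.6951
  Σ                     98.5053       554.1745
P = 98.5053; Macaulay duration = 554.1745 / 98.5053 = 5.62583 half-year periods = 2.81292 years.
Modified duration = D_Mac / (1 + y) = 2.81292 / 1.029 = 2.73364 years.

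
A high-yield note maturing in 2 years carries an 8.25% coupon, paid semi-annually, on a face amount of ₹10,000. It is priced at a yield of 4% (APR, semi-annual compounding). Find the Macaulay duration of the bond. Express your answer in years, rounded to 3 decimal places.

1.889 years

Periodic yield y = 0.02. Discount each cash flow and weight by its period:
  t   CF        PV=CF/(1+0.02)^t    t·PV
  1       412.50       404.4118       404.4118
  2       412.50       396.4821       792.9642
  3       412.50       388.7080     1,166.1239
  4    10,412.50     9,619.5405    38,478.1620
  Σ                 10,809.1423    40,841.6619
Price P = Σ PV = 10,809.1423.
Macaulay duration = Σ(t·PV) / P = 40,841.6619 / 10,809.1423 = 3.77844 half-year periods.
In years: 3.77844 / 2 = 1.88922 years.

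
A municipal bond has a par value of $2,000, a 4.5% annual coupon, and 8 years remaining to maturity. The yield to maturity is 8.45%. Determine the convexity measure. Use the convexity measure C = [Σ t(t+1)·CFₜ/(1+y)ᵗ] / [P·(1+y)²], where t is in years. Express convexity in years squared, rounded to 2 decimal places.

48.37

With y = 0.0845:
  t   CF        PV=CF/(1+0.0845)^t    t·PV        t(t+1)·PV
  1        90.00        82.9876        82.9876         165.9751
  2        90.00        76.5215       153.0430         459.1289
  3        90.00        70.5592       211.6777         846.7108
  4        90.00        65.0615       260.2461       1,301.2306
  5        90.00        59.9922       299.9610       1,799.7657
  6        90.00        55.3178       331.9070       2,323.3491
  7        90.00        51.0077       357.0538       2,856.4304
  8     2,090.00     1,092.2193     8,737.7542      78,639.7876
  Σ                  1,553.6668    10,434.6303      88,392.3782
P = 1,553.6668.
Convexity = Σ t(t+1)·PV / [P·(1+y)²] = 88,392.3782 / (1,553.6668 × 1.176140) = 48.37242.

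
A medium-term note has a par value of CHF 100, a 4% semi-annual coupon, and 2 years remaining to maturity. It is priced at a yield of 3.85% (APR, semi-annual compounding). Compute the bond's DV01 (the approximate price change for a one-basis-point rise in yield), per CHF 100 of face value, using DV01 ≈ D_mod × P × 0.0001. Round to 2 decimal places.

CHF 0.02

Periodic yield y = 0.01925.
  t   CF        PV=CF/(1+0.01925)^t    t·PV
  1         2.00         1.9622         1.9622
  2         2.00         1.9252         3.8503
  3         2.00         1.8888         5.6664
  4       102.00        94.5099       378.0396
  Σ                    100.2861       389.5186
P = 100.2861; D_Mac = 3.88407 half-year periods = 1.94204 yrs; D_mod = 1.90536 yrs.
DV01 ≈ 1.90536 × 100.2861 × 0.0001 = 0.019108.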